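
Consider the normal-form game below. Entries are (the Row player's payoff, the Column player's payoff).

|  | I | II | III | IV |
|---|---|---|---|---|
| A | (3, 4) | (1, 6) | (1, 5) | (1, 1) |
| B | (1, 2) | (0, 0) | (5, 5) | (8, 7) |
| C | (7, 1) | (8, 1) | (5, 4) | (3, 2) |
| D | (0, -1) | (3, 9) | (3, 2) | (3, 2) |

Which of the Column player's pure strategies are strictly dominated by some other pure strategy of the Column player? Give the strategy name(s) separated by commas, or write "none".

I

I is strictly dominated by III (A: 5>4, B: 5>2, C: 4>1, D: 2>-1).
II: no other strategy beats it everywhere (I at A (6>4); III at A (6>5); IV at A (6>1)).
Nothing dominates III: I at A (5>4); II at B (5>0); IV at A (5>1).
Nothing dominates IV: I at B (7>2); II at B (7>0); III at B (7>5).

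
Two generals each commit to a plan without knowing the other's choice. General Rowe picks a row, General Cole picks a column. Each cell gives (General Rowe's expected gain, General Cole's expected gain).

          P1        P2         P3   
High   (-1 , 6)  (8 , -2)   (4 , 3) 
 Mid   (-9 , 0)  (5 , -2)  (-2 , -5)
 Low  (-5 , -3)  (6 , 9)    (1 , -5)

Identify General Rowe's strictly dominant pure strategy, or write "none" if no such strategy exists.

High

High vs Mid: P1: -1>-9, P2: 8>5, P3: 4>-2.
High vs Low: P1: -1>-5, P2: 8>6, P3: 4>1.
High strictly beats every other strategy against every opponent action, so it is strictly dominant.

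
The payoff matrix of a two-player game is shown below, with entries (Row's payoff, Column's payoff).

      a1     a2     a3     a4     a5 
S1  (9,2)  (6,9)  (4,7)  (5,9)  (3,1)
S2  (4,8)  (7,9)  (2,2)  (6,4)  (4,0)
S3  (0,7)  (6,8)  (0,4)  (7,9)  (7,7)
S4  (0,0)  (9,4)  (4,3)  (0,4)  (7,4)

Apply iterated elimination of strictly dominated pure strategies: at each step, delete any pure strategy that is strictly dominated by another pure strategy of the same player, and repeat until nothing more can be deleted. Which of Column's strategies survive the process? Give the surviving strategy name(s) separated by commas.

For Column, a2 strictly dominates a1 on the remaining rows (S1: 9>2, S2: 9>8, S3: 8>7, S4: 4>0); eliminate a1.
For Column, a2 strictly dominates a3 on the remaining rows (S1: 9>7, S2: 9>2, S3: 8>4, S4: 4>3); eliminate a3.
Row's strategy S1 is strictly dominated by S2 (a2: 7>6, a4: 6>5, a5: 4>3) and is removed.
Among the remaining strategies, none is strictly dominated by another pure strategy of the same player, so the elimination stops.
Surviving strategies — Row: {S2, S3, S4}; Column: {a2, a4, a5}.

a2, a4, a5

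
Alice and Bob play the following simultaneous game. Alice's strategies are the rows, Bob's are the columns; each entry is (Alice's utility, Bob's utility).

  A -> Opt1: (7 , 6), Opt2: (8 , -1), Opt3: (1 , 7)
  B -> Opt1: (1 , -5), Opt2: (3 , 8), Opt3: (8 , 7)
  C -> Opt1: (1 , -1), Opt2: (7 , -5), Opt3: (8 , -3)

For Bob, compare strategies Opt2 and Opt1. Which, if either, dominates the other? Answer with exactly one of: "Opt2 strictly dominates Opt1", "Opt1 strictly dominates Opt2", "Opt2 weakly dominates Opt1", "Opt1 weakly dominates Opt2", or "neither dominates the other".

neither dominates the other

Opt2's payoffs vs Opt1's, by Alice's action — A: -1<6, B: 8>-5, C: -5<-1.
Opt2 does better at B but worse at A, C; neither strategy dominates the other.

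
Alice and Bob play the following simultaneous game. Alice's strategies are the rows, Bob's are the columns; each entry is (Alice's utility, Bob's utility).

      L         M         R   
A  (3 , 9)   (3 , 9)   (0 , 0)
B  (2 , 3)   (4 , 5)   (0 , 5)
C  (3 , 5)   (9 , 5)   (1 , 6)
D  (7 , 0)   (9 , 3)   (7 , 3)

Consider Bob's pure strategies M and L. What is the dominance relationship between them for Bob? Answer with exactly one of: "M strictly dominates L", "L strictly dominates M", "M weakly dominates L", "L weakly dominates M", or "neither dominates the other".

M's payoffs vs L's, by Alice's action — A: 9=9, B: 5>3, C: 5=5, D: 3>0.
M is at least as good everywhere and strictly better somewhere (tied only at A, C), so M weakly but not strictly dominates L.

M weakly dominates L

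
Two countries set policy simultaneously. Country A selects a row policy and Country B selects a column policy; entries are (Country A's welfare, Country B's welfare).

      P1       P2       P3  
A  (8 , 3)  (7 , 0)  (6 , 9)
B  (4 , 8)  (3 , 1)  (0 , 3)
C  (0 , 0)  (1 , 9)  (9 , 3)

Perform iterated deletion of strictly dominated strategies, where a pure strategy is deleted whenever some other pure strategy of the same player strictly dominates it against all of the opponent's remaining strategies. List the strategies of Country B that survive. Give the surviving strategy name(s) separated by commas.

P2, P3

For Country A, A strictly dominates B on the remaining columns (P1: 8>4, P2: 7>3, P3: 6>0); eliminate B.
Country B's strategy P1 is strictly dominated by P3 (A: 9>3, C: 3>0) and is removed.
Among the remaining strategies, none is strictly dominated by another pure strategy of the same player, so the elimination stops.
Surviving strategies — Country A: {A, C}; Country B: {P2, P3}.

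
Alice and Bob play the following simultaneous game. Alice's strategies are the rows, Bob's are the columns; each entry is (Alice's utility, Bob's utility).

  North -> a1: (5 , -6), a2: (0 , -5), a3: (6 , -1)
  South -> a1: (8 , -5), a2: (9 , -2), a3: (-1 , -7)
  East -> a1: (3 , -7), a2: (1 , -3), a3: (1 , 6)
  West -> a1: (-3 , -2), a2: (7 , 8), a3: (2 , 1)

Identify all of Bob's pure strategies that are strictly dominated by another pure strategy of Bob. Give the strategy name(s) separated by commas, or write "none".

a1

a1: dominated, since a2 does at least as well everywhere (North: -5>-6, South: -2>-5, East: -3>-7, West: 8>-2).
a2: no other strategy beats it everywhere (a1 at North (-5>-6); a3 at South (-2>-7)).
Nothing dominates a3: a1 at North (-1>-6); a2 at North (-1>-5).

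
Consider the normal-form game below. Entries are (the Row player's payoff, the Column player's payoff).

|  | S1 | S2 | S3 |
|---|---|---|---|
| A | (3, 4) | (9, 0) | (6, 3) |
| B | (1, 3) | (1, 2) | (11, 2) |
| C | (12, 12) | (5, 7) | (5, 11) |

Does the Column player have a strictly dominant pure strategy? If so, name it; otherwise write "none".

S1

S1 vs S2: A: 4>0, B: 3>2, C: 12>7.
S1 vs S3: A: 4>3, B: 3>2, C: 12>11.
S1 strictly beats every other strategy against every opponent action, so it is strictly dominant.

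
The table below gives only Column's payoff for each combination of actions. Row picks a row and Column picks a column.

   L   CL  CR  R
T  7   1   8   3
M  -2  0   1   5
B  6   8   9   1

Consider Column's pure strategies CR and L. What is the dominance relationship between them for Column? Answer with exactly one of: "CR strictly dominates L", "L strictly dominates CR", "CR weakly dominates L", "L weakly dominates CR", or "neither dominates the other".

CR's payoffs vs L's, by Row's action — T: 8>7, M: 1>-2, B: 9>6.
CR gives a strictly higher payoff against each choice by Row, so CR strictly dominates L.

CR strictly dominates L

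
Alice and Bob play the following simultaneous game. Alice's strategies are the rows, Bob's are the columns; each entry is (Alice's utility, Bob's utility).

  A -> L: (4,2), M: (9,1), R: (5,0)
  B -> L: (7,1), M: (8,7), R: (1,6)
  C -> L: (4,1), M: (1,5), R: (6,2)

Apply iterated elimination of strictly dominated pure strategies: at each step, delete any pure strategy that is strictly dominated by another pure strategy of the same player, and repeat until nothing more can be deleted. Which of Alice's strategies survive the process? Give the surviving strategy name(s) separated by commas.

A, B

Bob's strategy R is strictly dominated by M (A: 1>0, B: 7>6, C: 5>2) and is removed.
Row C is eliminated: B beats it against every remaining column (L: 7>4, M: 8>1).
Among the remaining strategies, none is strictly dominated by another pure strategy of the same player, so the elimination stops.
Surviving strategies — Alice: {A, B}; Bob: {L, M}.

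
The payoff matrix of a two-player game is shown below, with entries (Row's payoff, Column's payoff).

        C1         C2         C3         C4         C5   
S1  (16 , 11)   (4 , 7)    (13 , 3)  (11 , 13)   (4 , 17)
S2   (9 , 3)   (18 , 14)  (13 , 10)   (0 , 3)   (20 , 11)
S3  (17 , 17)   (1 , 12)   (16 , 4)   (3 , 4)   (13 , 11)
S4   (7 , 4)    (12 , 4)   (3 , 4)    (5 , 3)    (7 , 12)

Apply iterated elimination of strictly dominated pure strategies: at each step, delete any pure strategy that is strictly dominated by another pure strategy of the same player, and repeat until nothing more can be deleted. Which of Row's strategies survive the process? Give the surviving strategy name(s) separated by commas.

Column's strategy C3 is strictly dominated by C5 (S1: 17>3, S2: 11>10, S3: 11>4, S4: 12>4) and is removed.
For Column, C5 strictly dominates C4 on the remaining rows (S1: 17>13, S2: 11>3, S3: 11>4, S4: 12>3); eliminate C4.
Row S4 is eliminated: S2 beats it against every remaining column (C1: 9>7, C2: 18>12, C5: 20>7).
Among the remaining strategies, none is strictly dominated by another pure strategy of the same player, so the elimination stops.
Surviving strategies — Row: {S1, S2, S3}; Column: {C1, C2, C5}.

S1, S2, S3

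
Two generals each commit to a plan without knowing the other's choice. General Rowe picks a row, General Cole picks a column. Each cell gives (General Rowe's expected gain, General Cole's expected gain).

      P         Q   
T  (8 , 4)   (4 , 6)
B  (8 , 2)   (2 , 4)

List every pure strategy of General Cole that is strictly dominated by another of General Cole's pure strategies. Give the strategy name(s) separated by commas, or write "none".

P

Q strictly dominates P — T: 6>4, B: 4>2.
Q is not dominated — it holds its own against P at T (6>4).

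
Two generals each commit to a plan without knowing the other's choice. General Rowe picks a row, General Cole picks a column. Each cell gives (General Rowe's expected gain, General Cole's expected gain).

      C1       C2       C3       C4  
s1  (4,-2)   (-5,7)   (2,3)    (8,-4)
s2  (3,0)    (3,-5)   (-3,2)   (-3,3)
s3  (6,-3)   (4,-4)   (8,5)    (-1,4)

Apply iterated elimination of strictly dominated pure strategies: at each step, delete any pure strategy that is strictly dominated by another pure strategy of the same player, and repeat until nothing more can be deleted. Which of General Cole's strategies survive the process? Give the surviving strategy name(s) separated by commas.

C3

Row s2 is eliminated: s3 beats it against every remaining column (C1: 6>3, C2: 4>3, C3: 8>-3, C4: -1>-3).
For General Cole, C3 strictly dominates C1 on the remaining rows (s1: 3>-2, s3: 5>-3); eliminate C1.
Column C4 is eliminated: C3 beats it against every remaining row (s1: 3>-4, s3: 5>4).
General Rowe's strategy s1 is strictly dominated by s3 (C2: 4>-5, C3: 8>2) and is removed.
For General Cole, C3 strictly dominates C2 on the remaining rows (s3: 5>-4); eliminate C2.
Among the remaining strategies, none is strictly dominated by another pure strategy of the same player, so the elimination stops.
Surviving strategies — General Rowe: {s3}; General Cole: {C3}.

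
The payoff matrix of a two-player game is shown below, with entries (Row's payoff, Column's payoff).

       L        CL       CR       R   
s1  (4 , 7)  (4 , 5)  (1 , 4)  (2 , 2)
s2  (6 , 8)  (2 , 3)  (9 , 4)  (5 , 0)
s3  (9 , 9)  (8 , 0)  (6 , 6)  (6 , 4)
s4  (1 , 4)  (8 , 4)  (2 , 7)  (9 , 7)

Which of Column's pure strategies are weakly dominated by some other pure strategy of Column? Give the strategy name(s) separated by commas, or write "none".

Nothing dominates L: CL at s1 (7>5); CR at s1 (7>4); R at s1 (7>2).
CL is weakly dominated by L (s1: 7>5, s2: 8>3, s3: 9>0, s4: 4=4).
CR: no other strategy beats it everywhere (L at s4 (7>4); CL at s2 (4>3); R at s1 (4>2)).
CR weakly dominates R — s1: 4>2, s2: 4>0, s3: 6>4, s4: 7=7.

CL, R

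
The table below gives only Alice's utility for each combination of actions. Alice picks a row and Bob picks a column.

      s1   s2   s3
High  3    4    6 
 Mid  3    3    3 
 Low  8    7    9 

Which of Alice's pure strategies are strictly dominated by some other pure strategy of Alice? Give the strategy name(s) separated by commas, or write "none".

High, Mid

High: dominated, since Low does at least as well everywhere (s1: 8>3, s2: 7>4, s3: 9>6).
Mid is strictly dominated by Low (s1: 8>3, s2: 7>3, s3: 9>3).
Low is not dominated — it holds its own against High at s1 (8>3); Mid at s1 (8>3).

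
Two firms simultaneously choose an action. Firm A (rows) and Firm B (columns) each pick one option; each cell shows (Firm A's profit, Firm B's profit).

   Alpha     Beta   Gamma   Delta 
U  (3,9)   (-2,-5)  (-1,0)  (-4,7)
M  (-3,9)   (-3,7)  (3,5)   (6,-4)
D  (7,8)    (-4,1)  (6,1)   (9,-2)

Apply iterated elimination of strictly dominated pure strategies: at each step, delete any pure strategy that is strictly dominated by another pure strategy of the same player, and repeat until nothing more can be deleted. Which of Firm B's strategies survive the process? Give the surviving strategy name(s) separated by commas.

Alpha

Column Beta is eliminated: Alpha beats it against every remaining row (U: 9>-5, M: 9>7, D: 8>1).
For Firm A, D strictly dominates U on the remaining columns (Alpha: 7>3, Gamma: 6>-1, Delta: 9>-4); eliminate U.
Row M is eliminated: D beats it against every remaining column (Alpha: 7>-3, Gamma: 6>3, Delta: 9>6).
For Firm B, Alpha strictly dominates Gamma on the remaining rows (D: 8>1); eliminate Gamma.
Column Delta is eliminated: Alpha beats it against every remaining row (D: 8>-2).
Among the remaining strategies, none is strictly dominated by another pure strategy of the same player, so the elimination stops.
Surviving strategies — Firm A: {D}; Firm B: {Alpha}.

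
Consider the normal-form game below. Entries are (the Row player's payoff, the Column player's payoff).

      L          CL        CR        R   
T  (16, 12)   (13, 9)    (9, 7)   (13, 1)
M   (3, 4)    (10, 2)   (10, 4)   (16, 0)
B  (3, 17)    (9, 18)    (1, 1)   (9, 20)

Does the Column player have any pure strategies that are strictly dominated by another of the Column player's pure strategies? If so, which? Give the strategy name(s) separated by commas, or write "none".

L is not dominated — it holds its own against CL at T (12>9); CR at T (12>7); R at T (12>1).
Nothing dominates CL: L at B (18>17); CR at T (9>7); R at T (9>1).
CR: no other strategy beats it everywhere (L at M (4=4); CL at M (4>2); R at T (7>1)).
R is not dominated — it holds its own against L at B (20>17); CL at B (20>18); CR at B (20>1).

none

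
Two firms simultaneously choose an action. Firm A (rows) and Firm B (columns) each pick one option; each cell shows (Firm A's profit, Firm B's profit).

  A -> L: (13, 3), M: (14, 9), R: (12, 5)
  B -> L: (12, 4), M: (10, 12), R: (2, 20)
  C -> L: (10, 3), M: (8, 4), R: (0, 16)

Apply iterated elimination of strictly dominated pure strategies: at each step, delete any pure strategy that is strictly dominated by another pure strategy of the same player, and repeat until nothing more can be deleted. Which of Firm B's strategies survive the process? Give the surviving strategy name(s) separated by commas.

For Firm A, A strictly dominates B on the remaining columns (L: 13>12, M: 14>10, R: 12>2); eliminate B.
Row C is eliminated: A beats it against every remaining column (L: 13>10, M: 14>8, R: 12>0).
For Firm B, M strictly dominates L on the remaining rows (A: 9>3); eliminate L.
For Firm B, M strictly dominates R on the remaining rows (A: 9>5); eliminate R.
Among the remaining strategies, none is strictly dominated by another pure strategy of the same player, so the elimination stops.
Surviving strategies — Firm A: {A}; Firm B: {M}.

M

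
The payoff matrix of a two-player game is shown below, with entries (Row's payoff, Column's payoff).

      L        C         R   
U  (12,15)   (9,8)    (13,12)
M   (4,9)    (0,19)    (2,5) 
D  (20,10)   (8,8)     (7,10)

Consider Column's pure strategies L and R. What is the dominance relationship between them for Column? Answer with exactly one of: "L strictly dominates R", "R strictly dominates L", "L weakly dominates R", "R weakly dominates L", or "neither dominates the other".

Compare L to R across each opponent action: U: 15>12, M: 9>5, D: 10=10.
L is at least as good everywhere and strictly better somewhere (tied only at D), so L weakly but not strictly dominates R.

L weakly dominates R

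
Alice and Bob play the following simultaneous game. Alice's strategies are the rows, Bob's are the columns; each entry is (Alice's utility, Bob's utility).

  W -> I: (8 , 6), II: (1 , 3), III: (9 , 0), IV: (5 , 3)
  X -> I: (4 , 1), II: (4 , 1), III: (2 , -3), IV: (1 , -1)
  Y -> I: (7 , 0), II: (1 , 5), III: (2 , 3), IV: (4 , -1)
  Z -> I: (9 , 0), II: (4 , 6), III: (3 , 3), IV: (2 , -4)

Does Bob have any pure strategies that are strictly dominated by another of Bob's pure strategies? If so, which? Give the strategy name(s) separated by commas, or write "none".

III, IV

Nothing dominates I: II at W (6>3); III at W (6>0); IV at W (6>3).
II: no other strategy beats it everywhere (I at X (1=1); III at W (3>0); IV at W (3=3)).
III is strictly dominated by II (W: 3>0, X: 1>-3, Y: 5>3, Z: 6>3).
IV: dominated, since I does at least as well everywhere (W: 6>3, X: 1>-1, Y: 0>-1, Z: 0>-4).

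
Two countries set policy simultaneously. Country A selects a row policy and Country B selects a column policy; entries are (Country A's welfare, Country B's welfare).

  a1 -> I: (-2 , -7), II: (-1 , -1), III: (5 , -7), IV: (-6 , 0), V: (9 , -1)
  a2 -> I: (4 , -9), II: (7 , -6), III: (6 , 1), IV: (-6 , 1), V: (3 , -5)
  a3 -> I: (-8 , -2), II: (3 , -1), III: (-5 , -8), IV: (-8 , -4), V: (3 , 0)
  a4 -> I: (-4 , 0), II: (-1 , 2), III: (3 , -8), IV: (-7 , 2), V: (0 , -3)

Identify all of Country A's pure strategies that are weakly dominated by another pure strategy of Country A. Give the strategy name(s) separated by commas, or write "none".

a3, a4

a1: no other strategy beats it everywhere (a2 at V (9>3); a3 at I (-2>-8); a4 at I (-2>-4)).
a2: no other strategy beats it everywhere (a1 at I (4>-2); a3 at I (4>-8); a4 at I (4>-4)).
a3 is weakly dominated by a2 (I: 4>-8, II: 7>3, III: 6>-5, IV: -6>-8, V: 3=3).
a1 weakly dominates a4 — I: -2>-4, II: -1=-1, III: 5>3, IV: -6>-7, V: 9>0.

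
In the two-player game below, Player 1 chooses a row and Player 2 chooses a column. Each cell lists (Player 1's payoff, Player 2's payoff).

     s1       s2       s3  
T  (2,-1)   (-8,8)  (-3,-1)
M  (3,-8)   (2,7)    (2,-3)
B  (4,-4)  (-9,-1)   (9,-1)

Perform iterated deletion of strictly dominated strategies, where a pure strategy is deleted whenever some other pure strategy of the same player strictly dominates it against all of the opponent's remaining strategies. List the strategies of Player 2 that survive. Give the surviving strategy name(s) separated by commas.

s2, s3

Player 1's strategy T is strictly dominated by M (s1: 3>2, s2: 2>-8, s3: 2>-3) and is removed.
Column s1 is eliminated: s2 beats it against every remaining row (M: 7>-8, B: -1>-4).
Among the remaining strategies, none is strictly dominated by another pure strategy of the same player, so the elimination stops.
Surviving strategies — Player 1: {M, B}; Player 2: {s2, s3}.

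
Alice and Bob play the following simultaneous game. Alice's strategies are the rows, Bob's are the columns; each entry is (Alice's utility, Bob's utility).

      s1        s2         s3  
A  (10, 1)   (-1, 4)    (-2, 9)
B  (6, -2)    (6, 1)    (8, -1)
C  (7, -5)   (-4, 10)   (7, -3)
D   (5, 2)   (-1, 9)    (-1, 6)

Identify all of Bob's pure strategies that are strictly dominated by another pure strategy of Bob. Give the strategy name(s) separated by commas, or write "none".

s1: dominated, since s2 does at least as well everywhere (A: 4>1, B: 1>-2, C: 10>-5, D: 9>2).
s2: no other strategy beats it everywhere (s1 at A (4>1); s3 at B (1>-1)).
s3 is not dominated — it holds its own against s1 at A (9>1); s2 at A (9>4).

s1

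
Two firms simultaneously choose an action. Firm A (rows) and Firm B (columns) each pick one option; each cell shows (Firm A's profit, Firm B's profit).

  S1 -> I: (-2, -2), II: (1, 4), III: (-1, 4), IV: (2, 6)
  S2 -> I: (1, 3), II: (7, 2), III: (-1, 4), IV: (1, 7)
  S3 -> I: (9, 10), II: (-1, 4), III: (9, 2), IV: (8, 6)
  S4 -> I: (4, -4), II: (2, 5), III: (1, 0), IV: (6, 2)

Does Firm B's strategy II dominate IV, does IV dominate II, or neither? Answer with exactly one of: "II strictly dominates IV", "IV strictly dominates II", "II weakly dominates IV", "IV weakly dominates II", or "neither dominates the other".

II's payoffs vs IV's, by Firm A's action — S1: 4<6, S2: 2<7, S3: 4<6, S4: 5>2.
II does better at S4 but worse at S1, S2, S3; neither strategy dominates the other.

neither dominates the other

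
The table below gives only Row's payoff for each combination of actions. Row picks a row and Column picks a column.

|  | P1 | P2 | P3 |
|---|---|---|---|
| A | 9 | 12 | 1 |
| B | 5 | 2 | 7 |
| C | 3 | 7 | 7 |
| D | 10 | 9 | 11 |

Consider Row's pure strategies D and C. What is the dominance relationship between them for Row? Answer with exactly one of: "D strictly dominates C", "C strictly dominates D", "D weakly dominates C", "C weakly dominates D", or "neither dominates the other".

D strictly dominates C

Compare D to C across every action of Column: P1: 10>3, P2: 9>7, P3: 11>7.
D gives a strictly higher payoff against every action of Column, so D strictly dominates C.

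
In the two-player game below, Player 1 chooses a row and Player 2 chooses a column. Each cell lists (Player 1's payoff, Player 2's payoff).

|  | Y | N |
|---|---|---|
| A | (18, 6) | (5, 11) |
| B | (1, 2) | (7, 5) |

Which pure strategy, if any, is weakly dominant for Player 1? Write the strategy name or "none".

none

A fails to dominate B at N (5<7).
B fails to dominate A at Y (1<18).
No single strategy dominates all the others.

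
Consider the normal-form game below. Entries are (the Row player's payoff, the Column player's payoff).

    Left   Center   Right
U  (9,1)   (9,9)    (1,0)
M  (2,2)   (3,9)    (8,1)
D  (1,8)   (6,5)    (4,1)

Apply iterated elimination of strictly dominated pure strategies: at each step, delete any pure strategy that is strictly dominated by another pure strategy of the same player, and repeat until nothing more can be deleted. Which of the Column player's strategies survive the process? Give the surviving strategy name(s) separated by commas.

For the Column player, Left strictly dominates Right on the remaining rows (U: 1>0, M: 2>1, D: 8>1); eliminate Right.
Row M is eliminated: U beats it against every remaining column (Left: 9>2, Center: 9>3).
The Row player's strategy D is strictly dominated by U (Left: 9>1, Center: 9>6) and is removed.
Column Left is eliminated: Center beats it against every remaining row (U: 9>1).
Among the remaining strategies, none is strictly dominated by another pure strategy of the same player, so the elimination stops.
Surviving strategies — the Row player: {U}; the Column player: {Center}.

Center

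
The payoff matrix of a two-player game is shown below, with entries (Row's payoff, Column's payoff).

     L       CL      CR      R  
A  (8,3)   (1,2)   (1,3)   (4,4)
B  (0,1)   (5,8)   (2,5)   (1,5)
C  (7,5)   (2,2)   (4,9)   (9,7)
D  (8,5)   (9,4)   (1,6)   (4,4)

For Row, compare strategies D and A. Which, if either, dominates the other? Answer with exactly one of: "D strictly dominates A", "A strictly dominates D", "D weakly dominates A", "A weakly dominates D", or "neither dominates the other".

D's payoffs vs A's, by Column's action — L: 8=8, CL: 9>1, CR: 1=1, R: 4=4.
D is at least as good everywhere and strictly better somewhere (tied only at L, CR, R), so D weakly but not strictly dominates A.

D weakly dominates A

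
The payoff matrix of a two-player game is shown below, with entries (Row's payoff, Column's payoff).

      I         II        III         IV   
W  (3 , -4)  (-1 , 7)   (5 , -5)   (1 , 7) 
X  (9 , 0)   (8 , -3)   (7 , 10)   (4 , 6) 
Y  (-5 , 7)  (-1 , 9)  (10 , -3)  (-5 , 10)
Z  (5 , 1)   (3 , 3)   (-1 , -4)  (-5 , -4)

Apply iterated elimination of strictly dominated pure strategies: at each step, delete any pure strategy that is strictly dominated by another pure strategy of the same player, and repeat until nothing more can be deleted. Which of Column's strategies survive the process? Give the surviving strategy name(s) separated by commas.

Row W is eliminated: X beats it against every remaining column (I: 9>3, II: 8>-1, III: 7>5, IV: 4>1).
Row Z is eliminated: X beats it against every remaining column (I: 9>5, II: 8>3, III: 7>-1, IV: 4>-5).
For Column, IV strictly dominates I on the remaining rows (X: 6>0, Y: 10>7); eliminate I.
Column's strategy II is strictly dominated by IV (X: 6>-3, Y: 10>9) and is removed.
Among the remaining strategies, none is strictly dominated by another pure strategy of the same player, so the elimination stops.
Surviving strategies — Row: {X, Y}; Column: {III, IV}.

III, IV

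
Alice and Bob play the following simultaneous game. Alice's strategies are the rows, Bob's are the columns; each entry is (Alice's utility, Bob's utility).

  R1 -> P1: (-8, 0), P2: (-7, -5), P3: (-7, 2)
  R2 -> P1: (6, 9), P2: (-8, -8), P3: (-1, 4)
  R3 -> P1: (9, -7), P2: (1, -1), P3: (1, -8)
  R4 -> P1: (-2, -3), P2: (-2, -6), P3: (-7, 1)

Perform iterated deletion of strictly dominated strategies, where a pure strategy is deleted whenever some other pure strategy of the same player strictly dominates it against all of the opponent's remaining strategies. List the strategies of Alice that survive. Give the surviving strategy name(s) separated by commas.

R3

For Alice, R3 strictly dominates R1 on the remaining columns (P1: 9>-8, P2: 1>-7, P3: 1>-7); eliminate R1.
Row R2 is eliminated: R3 beats it against every remaining column (P1: 9>6, P2: 1>-8, P3: 1>-1).
Alice's strategy R4 is strictly dominated by R3 (P1: 9>-2, P2: 1>-2, P3: 1>-7) and is removed.
Bob's strategy P1 is strictly dominated by P2 (R3: -1>-7) and is removed.
Column P3 is eliminated: P2 beats it against every remaining row (R3: -1>-8).
Among the remaining strategies, none is strictly dominated by another pure strategy of the same player, so the elimination stops.
Surviving strategies — Alice: {R3}; Bob: {P2}.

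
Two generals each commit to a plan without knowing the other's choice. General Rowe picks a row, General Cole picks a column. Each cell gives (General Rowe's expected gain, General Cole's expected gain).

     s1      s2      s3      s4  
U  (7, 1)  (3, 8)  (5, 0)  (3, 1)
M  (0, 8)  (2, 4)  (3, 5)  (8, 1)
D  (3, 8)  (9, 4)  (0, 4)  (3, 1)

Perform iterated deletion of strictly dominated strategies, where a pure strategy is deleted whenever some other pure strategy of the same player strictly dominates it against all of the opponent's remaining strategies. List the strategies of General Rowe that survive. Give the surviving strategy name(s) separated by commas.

U, D

General Cole's strategy s3 is strictly dominated by s1 (U: 1>0, M: 8>5, D: 8>4) and is removed.
Column s4 is eliminated: s2 beats it against every remaining row (U: 8>1, M: 4>1, D: 4>1).
Row M is eliminated: U beats it against every remaining column (s1: 7>0, s2: 3>2).
Among the remaining strategies, none is strictly dominated by another pure strategy of the same player, so the elimination stops.
Surviving strategies — General Rowe: {U, D}; General Cole: {s1, s2}.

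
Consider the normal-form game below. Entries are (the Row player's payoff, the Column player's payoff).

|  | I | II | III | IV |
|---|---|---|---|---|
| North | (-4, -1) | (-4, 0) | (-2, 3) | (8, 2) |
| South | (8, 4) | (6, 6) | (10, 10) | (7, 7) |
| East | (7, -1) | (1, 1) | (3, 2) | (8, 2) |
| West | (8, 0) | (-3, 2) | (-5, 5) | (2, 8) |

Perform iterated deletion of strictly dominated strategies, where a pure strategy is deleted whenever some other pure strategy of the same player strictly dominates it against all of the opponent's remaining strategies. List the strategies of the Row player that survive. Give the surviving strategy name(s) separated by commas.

North, South, East

For the Column player, II strictly dominates I on the remaining rows (North: 0>-1, South: 6>4, East: 1>-1, West: 2>0); eliminate I.
The Row player's strategy West is strictly dominated by South (II: 6>-3, III: 10>-5, IV: 7>2) and is removed.
For the Column player, III strictly dominates II on the remaining rows (North: 3>0, South: 10>6, East: 2>1); eliminate II.
Among the remaining strategies, none is strictly dominated by another pure strategy of the same player, so the elimination stops.
Surviving strategies — the Row player: {North, South, East}; the Column player: {III, IV}.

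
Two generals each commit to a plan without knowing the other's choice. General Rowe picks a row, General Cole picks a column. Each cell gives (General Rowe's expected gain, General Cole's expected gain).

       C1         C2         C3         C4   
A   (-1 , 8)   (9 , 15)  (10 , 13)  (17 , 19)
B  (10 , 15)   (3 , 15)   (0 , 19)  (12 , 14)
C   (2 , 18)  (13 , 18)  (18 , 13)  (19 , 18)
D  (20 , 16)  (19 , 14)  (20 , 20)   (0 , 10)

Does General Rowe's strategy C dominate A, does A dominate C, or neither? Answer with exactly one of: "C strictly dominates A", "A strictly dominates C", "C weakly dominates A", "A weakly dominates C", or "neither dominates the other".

C strictly dominates A

Compare C to A across each choice by General Cole: C1: 2>-1, C2: 13>9, C3: 18>10, C4: 19>17.
Every comparison favours C, so C strictly dominates A.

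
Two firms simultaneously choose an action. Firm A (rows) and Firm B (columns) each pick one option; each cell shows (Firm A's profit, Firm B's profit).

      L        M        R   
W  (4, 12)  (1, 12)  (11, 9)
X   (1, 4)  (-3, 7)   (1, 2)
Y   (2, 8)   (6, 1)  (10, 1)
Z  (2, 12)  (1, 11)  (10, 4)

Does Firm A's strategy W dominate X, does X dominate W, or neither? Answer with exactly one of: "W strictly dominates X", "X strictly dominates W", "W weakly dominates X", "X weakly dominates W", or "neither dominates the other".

W's payoffs vs X's, by Firm B's action — L: 4>1, M: 1>-3, R: 11>1.
Every comparison favours W, so W strictly dominates X.

W strictly dominates X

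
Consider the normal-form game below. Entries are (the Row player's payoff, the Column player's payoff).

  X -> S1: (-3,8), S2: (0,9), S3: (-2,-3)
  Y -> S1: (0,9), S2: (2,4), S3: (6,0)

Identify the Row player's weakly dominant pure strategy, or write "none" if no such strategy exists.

Y vs X: S1: 0>-3, S2: 2>0, S3: 6>-2.
Y is at least as good as every other strategy against every opponent action, so it is weakly dominant.

Y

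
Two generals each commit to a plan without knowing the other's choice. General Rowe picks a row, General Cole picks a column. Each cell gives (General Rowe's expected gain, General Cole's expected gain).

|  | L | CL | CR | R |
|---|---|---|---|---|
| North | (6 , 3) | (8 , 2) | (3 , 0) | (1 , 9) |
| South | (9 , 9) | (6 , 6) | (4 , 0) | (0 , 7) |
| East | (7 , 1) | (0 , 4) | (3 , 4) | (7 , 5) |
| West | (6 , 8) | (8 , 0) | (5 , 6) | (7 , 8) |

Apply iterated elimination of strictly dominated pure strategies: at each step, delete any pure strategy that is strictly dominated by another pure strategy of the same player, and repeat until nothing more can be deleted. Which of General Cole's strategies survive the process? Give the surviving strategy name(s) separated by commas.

For General Cole, R strictly dominates CL on the remaining rows (North: 9>2, South: 7>6, East: 5>4, West: 8>0); eliminate CL.
For General Cole, R strictly dominates CR on the remaining rows (North: 9>0, South: 7>0, East: 5>4, West: 8>6); eliminate CR.
General Rowe's strategy North is strictly dominated by East (L: 7>6, R: 7>1) and is removed.
Among the remaining strategies, none is strictly dominated by another pure strategy of the same player, so the elimination stops.
Surviving strategies — General Rowe: {South, East, West}; General Cole: {L, R}.

L, R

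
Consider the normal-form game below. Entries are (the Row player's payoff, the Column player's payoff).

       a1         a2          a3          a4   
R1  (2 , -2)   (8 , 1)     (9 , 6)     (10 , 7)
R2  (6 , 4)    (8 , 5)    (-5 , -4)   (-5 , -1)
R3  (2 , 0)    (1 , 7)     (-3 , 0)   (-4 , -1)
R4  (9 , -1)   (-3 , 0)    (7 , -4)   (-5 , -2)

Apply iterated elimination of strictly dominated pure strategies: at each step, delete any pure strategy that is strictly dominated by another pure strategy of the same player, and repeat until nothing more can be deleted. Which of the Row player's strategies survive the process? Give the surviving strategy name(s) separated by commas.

R1, R2

Column a1 is eliminated: a2 beats it against every remaining row (R1: 1>-2, R2: 5>4, R3: 7>0, R4: 0>-1).
For the Row player, R1 strictly dominates R3 on the remaining columns (a2: 8>1, a3: 9>-3, a4: 10>-4); eliminate R3.
For the Row player, R1 strictly dominates R4 on the remaining columns (a2: 8>-3, a3: 9>7, a4: 10>-5); eliminate R4.
For the Column player, a4 strictly dominates a3 on the remaining rows (R1: 7>6, R2: -1>-4); eliminate a3.
Among the remaining strategies, none is strictly dominated by another pure strategy of the same player, so the elimination stops.
Surviving strategies — the Row player: {R1, R2}; the Column player: {a2, a4}.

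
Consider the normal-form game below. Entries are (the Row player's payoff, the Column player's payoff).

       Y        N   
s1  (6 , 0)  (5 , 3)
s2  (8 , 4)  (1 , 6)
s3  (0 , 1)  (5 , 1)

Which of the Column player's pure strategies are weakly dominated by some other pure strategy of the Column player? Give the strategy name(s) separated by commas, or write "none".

N weakly dominates Y — s1: 3>0, s2: 6>4, s3: 1=1.
N is not dominated — it holds its own against Y at s1 (3>0).

Y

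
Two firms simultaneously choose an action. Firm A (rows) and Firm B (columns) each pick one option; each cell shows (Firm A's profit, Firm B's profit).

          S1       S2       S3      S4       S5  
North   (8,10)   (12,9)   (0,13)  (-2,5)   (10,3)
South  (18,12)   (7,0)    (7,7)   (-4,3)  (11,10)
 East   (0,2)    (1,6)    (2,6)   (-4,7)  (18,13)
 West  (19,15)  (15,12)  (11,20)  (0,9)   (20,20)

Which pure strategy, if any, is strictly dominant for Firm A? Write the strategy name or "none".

West

West vs North: S1: 19>8, S2: 15>12, S3: 11>0, S4: 0>-2, S5: 20>10.
West vs South: S1: 19>18, S2: 15>7, S3: 11>7, S4: 0>-4, S5: 20>11.
West vs East: S1: 19>0, S2: 15>1, S3: 11>2, S4: 0>-4, S5: 20>18.
West strictly beats every other strategy against every opponent action, so it is strictly dominant.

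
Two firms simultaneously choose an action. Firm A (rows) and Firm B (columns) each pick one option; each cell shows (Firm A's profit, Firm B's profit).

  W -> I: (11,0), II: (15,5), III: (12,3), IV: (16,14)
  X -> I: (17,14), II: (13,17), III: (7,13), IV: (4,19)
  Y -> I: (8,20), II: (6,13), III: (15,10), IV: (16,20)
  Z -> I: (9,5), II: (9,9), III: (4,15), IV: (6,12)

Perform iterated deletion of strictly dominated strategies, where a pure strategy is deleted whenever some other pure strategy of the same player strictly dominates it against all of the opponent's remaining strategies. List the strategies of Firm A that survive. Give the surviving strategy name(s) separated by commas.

W, X, Y

Firm A's strategy Z is strictly dominated by W (I: 11>9, II: 15>9, III: 12>4, IV: 16>6) and is removed.
For Firm B, IV strictly dominates II on the remaining rows (W: 14>5, X: 19>17, Y: 20>13); eliminate II.
Firm B's strategy III is strictly dominated by IV (W: 14>3, X: 19>13, Y: 20>10) and is removed.
Among the remaining strategies, none is strictly dominated by another pure strategy of the same player, so the elimination stops.
Surviving strategies — Firm A: {W, X, Y}; Firm B: {I, IV}.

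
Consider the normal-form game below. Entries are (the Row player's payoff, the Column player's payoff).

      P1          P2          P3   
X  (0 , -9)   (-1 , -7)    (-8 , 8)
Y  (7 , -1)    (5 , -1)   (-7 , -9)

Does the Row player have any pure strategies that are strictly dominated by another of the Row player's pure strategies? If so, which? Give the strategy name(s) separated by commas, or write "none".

X

Y strictly dominates X — P1: 7>0, P2: 5>-1, P3: -7>-8.
Nothing dominates Y: X at P1 (7>0).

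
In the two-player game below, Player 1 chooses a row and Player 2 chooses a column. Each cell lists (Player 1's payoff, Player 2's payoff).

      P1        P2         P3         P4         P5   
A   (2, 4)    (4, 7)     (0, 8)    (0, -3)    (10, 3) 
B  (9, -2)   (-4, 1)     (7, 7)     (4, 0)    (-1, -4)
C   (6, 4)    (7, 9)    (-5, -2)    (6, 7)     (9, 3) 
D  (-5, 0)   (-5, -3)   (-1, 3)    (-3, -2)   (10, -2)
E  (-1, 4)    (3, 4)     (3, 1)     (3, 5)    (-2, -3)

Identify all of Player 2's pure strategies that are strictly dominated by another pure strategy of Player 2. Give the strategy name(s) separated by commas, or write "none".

P1: no other strategy beats it everywhere (P2 at D (0>-3); P3 at C (4>-2); P4 at A (4>-3); P5 at A (4>3)).
Nothing dominates P2: P1 at A (7>4); P3 at C (9>-2); P4 at A (7>-3); P5 at A (7>3).
Nothing dominates P3: P1 at A (8>4); P2 at A (8>7); P4 at A (8>-3); P5 at A (8>3).
P4 is not dominated — it holds its own against P1 at B (0>-2); P2 at D (-2>-3); P3 at C (7>-2); P5 at B (0>-4).
P5: dominated, since P1 does at least as well everywhere (A: 4>3, B: -2>-4, C: 4>3, D: 0>-2, E: 4>-3).

P5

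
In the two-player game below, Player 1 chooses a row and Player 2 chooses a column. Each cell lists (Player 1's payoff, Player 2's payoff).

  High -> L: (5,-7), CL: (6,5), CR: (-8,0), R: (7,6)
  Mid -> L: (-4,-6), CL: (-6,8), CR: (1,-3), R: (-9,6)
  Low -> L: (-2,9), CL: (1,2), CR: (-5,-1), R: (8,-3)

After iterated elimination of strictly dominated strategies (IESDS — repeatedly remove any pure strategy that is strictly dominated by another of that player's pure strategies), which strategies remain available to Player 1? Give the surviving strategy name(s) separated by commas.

High, Low

Player 2's strategy CR is strictly dominated by CL (High: 5>0, Mid: 8>-3, Low: 2>-1) and is removed.
Row Mid is eliminated: High beats it against every remaining column (L: 5>-4, CL: 6>-6, R: 7>-9).
Among the remaining strategies, none is strictly dominated by another pure strategy of the same player, so the elimination stops.
Surviving strategies — Player 1: {High, Low}; Player 2: {L, CL, R}.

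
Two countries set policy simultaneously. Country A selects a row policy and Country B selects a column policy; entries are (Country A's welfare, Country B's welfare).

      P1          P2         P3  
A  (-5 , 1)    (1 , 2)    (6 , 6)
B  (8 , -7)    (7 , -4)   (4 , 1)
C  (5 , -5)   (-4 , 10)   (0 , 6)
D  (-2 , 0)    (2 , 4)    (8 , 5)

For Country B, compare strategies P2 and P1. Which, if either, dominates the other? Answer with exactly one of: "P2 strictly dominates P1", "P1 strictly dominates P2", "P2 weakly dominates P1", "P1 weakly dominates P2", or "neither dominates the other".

P2 strictly dominates P1

Compare P2 to P1 across each opponent action: A: 2>1, B: -4>-7, C: 10>-5, D: 4>0.
Every comparison favours P2, so P2 strictly dominates P1.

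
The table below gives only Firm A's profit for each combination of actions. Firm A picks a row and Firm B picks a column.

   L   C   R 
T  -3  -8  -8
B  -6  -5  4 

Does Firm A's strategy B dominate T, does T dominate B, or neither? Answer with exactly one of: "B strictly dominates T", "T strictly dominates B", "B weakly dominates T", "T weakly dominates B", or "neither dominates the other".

Compare B to T across each opponent action: L: -6<-3, C: -5>-8, R: 4>-8.
B does better at C, R but worse at L; neither strategy dominates the other.

neither dominates the other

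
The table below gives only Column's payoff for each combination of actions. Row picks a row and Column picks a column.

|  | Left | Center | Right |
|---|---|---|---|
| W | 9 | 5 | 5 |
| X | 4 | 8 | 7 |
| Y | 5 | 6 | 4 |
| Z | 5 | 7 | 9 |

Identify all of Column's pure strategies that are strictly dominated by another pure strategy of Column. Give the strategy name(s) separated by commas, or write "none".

none

Left: no other strategy beats it everywhere (Center at W (9>5); Right at W (9>5)).
Nothing dominates Center: Left at X (8>4); Right at W (5=5).
Right is not dominated — it holds its own against Left at X (7>4); Center at W (5=5).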